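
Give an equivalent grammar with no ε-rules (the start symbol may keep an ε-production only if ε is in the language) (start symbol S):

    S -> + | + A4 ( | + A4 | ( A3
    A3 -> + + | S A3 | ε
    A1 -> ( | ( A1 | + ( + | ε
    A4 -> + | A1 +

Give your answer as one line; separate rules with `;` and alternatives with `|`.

S -> + | + A4 ( | + A4 | ( A3 | (; A3 -> + + | S A3 | S; A1 -> ( | ( A1 | + ( +; A4 -> + | A1 +

Nullable nonterminals: {A1, A3}.
ε ∉ L(G), so no ε-production is kept.
Expand every rule over subsets of its nullable positions: S → ( A3 gives ( A3 | (. A3 → S A3 gives S A3 | S.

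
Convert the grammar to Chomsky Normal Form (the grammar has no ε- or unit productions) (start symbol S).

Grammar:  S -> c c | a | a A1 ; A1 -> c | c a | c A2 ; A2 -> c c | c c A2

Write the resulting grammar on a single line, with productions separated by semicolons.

S -> X1 X1 | a | X2 A1; A1 -> c | X1 X2 | X1 A2; A2 -> X1 X1 | X1 Y1; X1 -> c; X2 -> a; Y1 -> X1 A2

Introduce a nonterminal for each terminal appearing in a rule of length ≥ 2: X1 → c, X2 → a.
Binarize each right-hand side of length ≥ 3 by chaining fresh nonterminals (Y1, Y2, …): affected rules were A2 → X1 X1 A2.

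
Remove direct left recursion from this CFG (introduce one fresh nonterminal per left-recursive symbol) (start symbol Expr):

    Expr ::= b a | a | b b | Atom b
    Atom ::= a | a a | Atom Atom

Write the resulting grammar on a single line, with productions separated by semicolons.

Expr ::= b a | a | b b | Atom b; Atom ::= a Atom1 | a a Atom1; Atom1 ::= Atom Atom1 | ε

Left recursion appears on Atom.
For Atom: α = {Atom}, β = {a, a a}. Rewrite as Atom → β Atom1 and Atom1 → α Atom1 | ε.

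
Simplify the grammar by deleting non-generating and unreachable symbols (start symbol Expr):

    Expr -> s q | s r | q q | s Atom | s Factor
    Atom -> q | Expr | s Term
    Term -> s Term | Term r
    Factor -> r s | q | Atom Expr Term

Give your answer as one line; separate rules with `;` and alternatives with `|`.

Expr -> s q | s r | q q | s Atom | s Factor; Atom -> q | Expr; Factor -> r s | q

Generating nonterminals: {Atom, Expr, Factor}.
Reachable from Expr after that: {Atom, Expr, Factor}.
Removed useless symbols: {Term} and every production mentioning them.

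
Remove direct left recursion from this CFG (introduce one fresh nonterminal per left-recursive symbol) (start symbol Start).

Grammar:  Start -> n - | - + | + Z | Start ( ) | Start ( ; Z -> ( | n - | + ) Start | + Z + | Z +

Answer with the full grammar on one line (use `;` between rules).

Start -> n - Start1 | - + Start1 | + Z Start1; Z -> ( Z1 | n - Z1 | + ) Start Z1 | + Z + Z1; Start1 -> ( ) Start1 | ( Start1 | ε; Z1 -> + Z1 | ε

Directly left-recursive nonterminals: Start, Z.
For Start: α = {( ), (}, β = {n -, - +, + Z}. Rewrite as Start → β Start1 and Start1 → α Start1 | ε.
For Z: α = {+}, β = {(, n -, + ) Start, + Z +}. Rewrite as Z → β Z1 and Z1 → α Z1 | ε.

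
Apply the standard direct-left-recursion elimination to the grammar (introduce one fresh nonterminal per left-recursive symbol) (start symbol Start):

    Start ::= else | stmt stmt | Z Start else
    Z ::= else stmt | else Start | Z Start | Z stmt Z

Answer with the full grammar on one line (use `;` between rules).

Left recursion appears on Z.
For Z: α = {Start, stmt Z}, β = {else stmt, else Start}. Rewrite as Z → β Z1 and Z1 → α Z1 | ε.

Start ::= else | stmt stmt | Z Start else; Z ::= else stmt Z1 | else Start Z1; Z1 ::= Start Z1 | stmt Z Z1 | ε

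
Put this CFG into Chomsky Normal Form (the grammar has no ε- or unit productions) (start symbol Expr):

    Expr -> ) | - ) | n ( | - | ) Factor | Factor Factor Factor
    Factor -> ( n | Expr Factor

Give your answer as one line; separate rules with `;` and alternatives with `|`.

Introduce a nonterminal for each terminal appearing in a rule of length ≥ 2: X1 → -, X2 → ), X3 → n, X4 → (.
Binarize each right-hand side of length ≥ 3 by chaining fresh nonterminals (Y1, Y2, …): affected rules were Expr → Factor Factor Factor.

Expr -> ) | X1 X2 | X3 X4 | - | X2 Factor | Factor Y1; Factor -> X4 X3 | Expr Factor; X1 -> -; X2 -> ); X3 -> n; X4 -> (; Y1 -> Factor Factor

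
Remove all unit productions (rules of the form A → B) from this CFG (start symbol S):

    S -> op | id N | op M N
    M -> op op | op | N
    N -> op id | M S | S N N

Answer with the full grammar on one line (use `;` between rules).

S -> op | id N | op M N; M -> op id | M S | S N N | op op | op; N -> op id | M S | S N N

Unit pairs: M ⇒* {N}.
For each unit pair (A, B), copy every non-unit production of B to A, then drop all unit productions.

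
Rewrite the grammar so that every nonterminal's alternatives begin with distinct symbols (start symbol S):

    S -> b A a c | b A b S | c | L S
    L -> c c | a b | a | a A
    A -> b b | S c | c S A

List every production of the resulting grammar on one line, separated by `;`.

S has alternatives sharing prefix 'b A': factor to S → b A S' with S' → a c | b S.
L has alternatives sharing prefix 'a': factor to L → a L' with L' → b | ε | A.

S -> c | L S | b A S'; L -> c c | a L'; A -> b b | S c | c S A; S' -> a c | b S; L' -> b | ε | A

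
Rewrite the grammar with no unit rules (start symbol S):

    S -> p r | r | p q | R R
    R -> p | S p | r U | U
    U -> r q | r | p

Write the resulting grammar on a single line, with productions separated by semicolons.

S -> p r | r | p q | R R; R -> r q | r | p | S p | r U; U -> r q | r | p

Unit pairs: R ⇒* {U}.
For each unit pair (A, B), copy every non-unit production of B to A, then drop all unit productions.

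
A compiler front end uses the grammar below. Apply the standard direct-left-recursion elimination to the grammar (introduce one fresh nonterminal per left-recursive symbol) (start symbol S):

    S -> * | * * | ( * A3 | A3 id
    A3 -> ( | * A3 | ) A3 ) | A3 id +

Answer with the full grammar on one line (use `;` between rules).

S -> * | * * | ( * A3 | A3 id; A3 -> ( A3' | * A3 A3' | ) A3 ) A3'; A3' -> id + A3' | ε

A3 is directly left-recursive.
For A3: α = {id +}, β = {(, * A3, ) A3 )}. Rewrite as A3 → β A3' and A3' → α A3' | ε.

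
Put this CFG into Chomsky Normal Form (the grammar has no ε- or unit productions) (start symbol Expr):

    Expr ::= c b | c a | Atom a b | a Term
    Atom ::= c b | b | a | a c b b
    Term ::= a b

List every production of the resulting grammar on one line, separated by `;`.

Expr ::= X1 X2 | X1 X3 | Atom Y1 | X3 Term; Atom ::= X1 X2 | b | a | X3 Y2; Term ::= X3 X2; X1 ::= c; X2 ::= b; X3 ::= a; Y1 ::= X3 X2; Y2 ::= X1 Y3; Y3 ::= X2 X2

Introduce a nonterminal for each terminal appearing in a rule of length ≥ 2: X1 → c, X2 → b, X3 → a.
Binarize each right-hand side of length ≥ 3 by chaining fresh nonterminals (Y1, Y2, …): affected rules were Expr → Atom X3 X2; Atom → X3 X1 X2 X2.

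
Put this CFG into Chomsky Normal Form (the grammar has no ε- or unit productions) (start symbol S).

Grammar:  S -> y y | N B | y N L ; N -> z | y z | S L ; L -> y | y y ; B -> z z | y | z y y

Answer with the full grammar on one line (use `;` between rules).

Introduce a nonterminal for each terminal appearing in a rule of length ≥ 2: X1 → y, X2 → z.
Binarize each right-hand side of length ≥ 3 by chaining fresh nonterminals (Y1, Y2, …): affected rules were S → X1 N L; B → X2 X1 X1.

S -> X1 X1 | N B | X1 Y1; N -> z | X1 X2 | S L; L -> y | X1 X1; B -> X2 X2 | y | X2 Y2; X1 -> y; X2 -> z; Y1 -> N L; Y2 -> X1 X1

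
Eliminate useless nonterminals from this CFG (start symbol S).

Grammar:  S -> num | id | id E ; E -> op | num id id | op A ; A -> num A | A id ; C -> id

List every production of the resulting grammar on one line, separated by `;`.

Generating nonterminals: {C, E, S}.
Reachable from S after that: {E, S}.
Removed useless symbols: {A, C} and every production mentioning them.

S -> num | id | id E; E -> op | num id id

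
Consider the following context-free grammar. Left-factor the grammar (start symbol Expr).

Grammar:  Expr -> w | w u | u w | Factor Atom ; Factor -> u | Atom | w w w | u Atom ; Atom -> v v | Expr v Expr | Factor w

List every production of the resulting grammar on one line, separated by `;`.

Expr -> u w | Factor Atom | w Expr1; Factor -> Atom | w w w | u Factor1; Atom -> v v | Expr v Expr | Factor w; Expr1 -> ε | u; Factor1 -> ε | Atom

Expr has alternatives sharing prefix 'w': factor to Expr → w Expr1 with Expr1 → ε | u.
Factor has alternatives sharing prefix 'u': factor to Factor → u Factor1 with Factor1 → ε | Atom.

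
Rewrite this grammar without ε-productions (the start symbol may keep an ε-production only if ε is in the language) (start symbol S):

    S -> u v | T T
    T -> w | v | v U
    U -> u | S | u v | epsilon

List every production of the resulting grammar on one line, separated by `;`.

S -> u v | T T; T -> w | v | v U; U -> u | S | u v

Nullable nonterminals: {U}.
ε ∉ L(G), so no ε-production is kept.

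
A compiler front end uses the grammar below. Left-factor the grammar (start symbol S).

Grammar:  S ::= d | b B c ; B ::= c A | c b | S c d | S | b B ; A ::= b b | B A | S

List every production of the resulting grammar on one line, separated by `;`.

B has alternatives sharing prefix 'c': factor to B → c B' with B' → A | b.
B has alternatives sharing prefix 'S': factor to B → S B'' with B'' → c d | ε.

S ::= d | b B c; B ::= b B | c B' | S B''; A ::= b b | B A | S; B' ::= A | b; B'' ::= c d | ε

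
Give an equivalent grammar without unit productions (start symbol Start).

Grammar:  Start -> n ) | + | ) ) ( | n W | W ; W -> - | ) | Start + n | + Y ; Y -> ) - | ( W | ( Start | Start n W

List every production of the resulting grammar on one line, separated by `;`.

Start -> n ) | + | ) ) ( | n W | - | ) | Start + n | + Y; W -> - | ) | Start + n | + Y; Y -> ) - | ( W | ( Start | Start n W

Unit pairs: Start ⇒* {W}.
For each unit pair (A, B), copy every non-unit production of B to A, then drop all unit productions.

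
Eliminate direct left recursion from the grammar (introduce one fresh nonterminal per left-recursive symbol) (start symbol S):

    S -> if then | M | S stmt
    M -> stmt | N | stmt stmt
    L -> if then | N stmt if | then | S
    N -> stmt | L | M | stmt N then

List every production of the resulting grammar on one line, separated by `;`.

S -> if then S' | M S'; M -> stmt | N | stmt stmt; L -> if then | N stmt if | then | S; N -> stmt | L | M | stmt N then; S' -> stmt S' | ε

S is directly left-recursive.
For S: α = {stmt}, β = {if then, M}. Rewrite as S → β S' and S' → α S' | ε.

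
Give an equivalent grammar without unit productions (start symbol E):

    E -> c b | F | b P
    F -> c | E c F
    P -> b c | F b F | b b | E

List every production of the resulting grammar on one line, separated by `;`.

E -> c b | b P | c | E c F; F -> c | E c F; P -> c b | b P | b c | F b F | b b | c | E c F

Unit pairs: E ⇒* {F}; P ⇒* {E, F}.
For each unit pair (A, B), copy every non-unit production of B to A, then drop all unit productions.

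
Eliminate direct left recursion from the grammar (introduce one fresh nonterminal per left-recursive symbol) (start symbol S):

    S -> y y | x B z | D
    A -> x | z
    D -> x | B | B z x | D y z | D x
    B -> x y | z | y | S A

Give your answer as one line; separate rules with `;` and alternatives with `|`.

S -> y y | x B z | D; A -> x | z; D -> x D' | B D' | B z x D'; B -> x y | z | y | S A; D' -> y z D' | x D' | ε

D is directly left-recursive.
For D: α = {y z, x}, β = {x, B, B z x}. Rewrite as D → β D' and D' → α D' | ε.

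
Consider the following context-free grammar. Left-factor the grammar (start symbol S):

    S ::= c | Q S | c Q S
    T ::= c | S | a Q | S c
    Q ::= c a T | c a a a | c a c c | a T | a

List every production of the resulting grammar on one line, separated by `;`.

S ::= Q S | c S'; T ::= c | a Q | S T'; Q ::= c a Q' | a Q''; S' ::= ε | Q S; T' ::= ε | c; Q' ::= T | a a | c c; Q'' ::= T | ε

S has alternatives sharing prefix 'c': factor to S → c S' with S' → ε | Q S.
T has alternatives sharing prefix 'S': factor to T → S T' with T' → ε | c.
Q has alternatives sharing prefix 'c a': factor to Q → c a Q' with Q' → T | a a | c c.
Q has alternatives sharing prefix 'a': factor to Q → a Q'' with Q'' → T | ε.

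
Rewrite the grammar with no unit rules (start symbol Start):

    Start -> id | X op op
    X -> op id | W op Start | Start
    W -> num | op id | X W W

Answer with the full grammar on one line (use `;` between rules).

Unit pairs: X ⇒* {Start}.
For every A with A ⇒* B via unit rules, add B's non-unit alternatives to A; then delete every rule of the form X → Y.

Start -> id | X op op; X -> id | X op op | op id | W op Start; W -> num | op id | X W W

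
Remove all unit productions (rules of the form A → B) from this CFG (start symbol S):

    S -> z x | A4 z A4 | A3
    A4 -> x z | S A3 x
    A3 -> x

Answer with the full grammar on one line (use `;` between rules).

S -> z x | A4 z A4 | x; A4 -> x z | S A3 x; A3 -> x

Unit pairs: S ⇒* {A3}.
Replace each nonterminal's rules with the union of the non-unit rules of every nonterminal it unit-derives.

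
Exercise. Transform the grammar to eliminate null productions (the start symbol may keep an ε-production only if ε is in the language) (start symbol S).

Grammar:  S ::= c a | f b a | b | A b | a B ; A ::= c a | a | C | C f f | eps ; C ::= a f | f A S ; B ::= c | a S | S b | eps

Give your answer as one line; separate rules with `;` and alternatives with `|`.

S ::= c a | f b a | b | A b | a B | a; A ::= c a | a | C | C f f; C ::= a f | f A S | f S; B ::= c | a S | S b

Nullable set = {A, B}.
ε ∉ L(G), so no ε-production is kept.
Add the nullable-subset variants: S → a B gives a B | a. C → f A S gives f A S | f S.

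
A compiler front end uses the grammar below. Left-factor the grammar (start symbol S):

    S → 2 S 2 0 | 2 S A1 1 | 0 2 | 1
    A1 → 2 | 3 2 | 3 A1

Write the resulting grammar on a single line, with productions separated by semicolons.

S has alternatives sharing prefix '2 S': factor to S → 2 S S' with S' → 2 0 | A1 1.
A1 has alternatives sharing prefix '3': factor to A1 → 3 A1' with A1' → 2 | A1.

S → 0 2 | 1 | 2 S S'; A1 → 2 | 3 A1'; S' → 2 0 | A1 1; A1' → 2 | A1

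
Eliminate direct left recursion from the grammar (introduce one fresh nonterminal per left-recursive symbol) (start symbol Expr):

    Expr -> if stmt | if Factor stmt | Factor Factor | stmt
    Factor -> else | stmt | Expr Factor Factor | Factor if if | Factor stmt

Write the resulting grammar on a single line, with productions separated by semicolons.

Directly left-recursive nonterminal: Factor.
For Factor: α = {if if, stmt}, β = {else, stmt, Expr Factor Factor}. Rewrite as Factor → β Factor1 and Factor1 → α Factor1 | ε.

Expr -> if stmt | if Factor stmt | Factor Factor | stmt; Factor -> else Factor1 | stmt Factor1 | Expr Factor Factor Factor1; Factor1 -> if if Factor1 | stmt Factor1 | ε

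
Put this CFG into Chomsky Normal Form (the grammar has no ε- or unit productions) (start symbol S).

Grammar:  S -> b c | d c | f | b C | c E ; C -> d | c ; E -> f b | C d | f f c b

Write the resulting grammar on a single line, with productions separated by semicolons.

S -> X1 X2 | X3 X2 | f | X1 C | X2 E; C -> d | c; E -> X4 X1 | C X3 | X4 Y1; X1 -> b; X2 -> c; X3 -> d; X4 -> f; Y1 -> X4 Y2; Y2 -> X2 X1

Introduce a nonterminal for each terminal appearing in a rule of length ≥ 2: X1 → b, X2 → c, X3 → d, X4 → f.
Binarize each right-hand side of length ≥ 3 by chaining fresh nonterminals (Y1, Y2, …): affected rules were E → X4 X4 X2 X1.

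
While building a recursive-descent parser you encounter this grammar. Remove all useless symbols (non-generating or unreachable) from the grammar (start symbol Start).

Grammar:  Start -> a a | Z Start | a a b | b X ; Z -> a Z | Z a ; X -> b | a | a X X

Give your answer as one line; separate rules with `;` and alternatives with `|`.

Generating nonterminals: {Start, X}.
Reachable from Start after that: {Start, X}.
Removed useless symbols: {Z} and every production mentioning them.

Start -> a a | a a b | b X; X -> b | a | a X X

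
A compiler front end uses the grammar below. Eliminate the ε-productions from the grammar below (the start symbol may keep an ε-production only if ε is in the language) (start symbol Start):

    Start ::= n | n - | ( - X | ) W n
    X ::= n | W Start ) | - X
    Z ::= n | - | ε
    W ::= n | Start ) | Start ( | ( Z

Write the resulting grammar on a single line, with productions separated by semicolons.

Start ::= n | n - | ( - X | ) W n; X ::= n | W Start ) | - X; Z ::= n | -; W ::= n | Start ) | Start ( | ( Z | (

Nullable nonterminals: {Z}.
ε ∉ L(G), so no ε-production is kept.
Add the nullable-subset variants: W → ( Z gives ( Z | (.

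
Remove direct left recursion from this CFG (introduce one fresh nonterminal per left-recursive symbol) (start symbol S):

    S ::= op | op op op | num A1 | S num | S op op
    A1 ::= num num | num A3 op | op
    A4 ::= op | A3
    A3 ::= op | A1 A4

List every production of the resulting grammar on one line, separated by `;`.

S ::= op S' | op op op S' | num A1 S'; A1 ::= num num | num A3 op | op; A4 ::= op | A3; A3 ::= op | A1 A4; S' ::= num S' | op op S' | ε

Left recursion appears on S.
For S: α = {num, op op}, β = {op, op op op, num A1}. Rewrite as S → β S' and S' → α S' | ε.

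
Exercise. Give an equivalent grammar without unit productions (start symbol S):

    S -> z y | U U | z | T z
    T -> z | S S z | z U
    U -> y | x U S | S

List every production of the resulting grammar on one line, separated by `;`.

S -> z y | U U | z | T z; T -> z | S S z | z U; U -> y | x U S | z y | U U | z | T z

Unit pairs: U ⇒* {S}.
For each unit pair (A, B), copy every non-unit production of B to A, then drop all unit productions.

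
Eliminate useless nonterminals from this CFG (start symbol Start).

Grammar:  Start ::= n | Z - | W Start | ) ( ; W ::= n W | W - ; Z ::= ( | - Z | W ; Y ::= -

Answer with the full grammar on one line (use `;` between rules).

Start ::= n | Z - | ) (; Z ::= ( | - Z

Generating nonterminals: {Start, Y, Z}.
Reachable from Start after that: {Start, Z}.
Removed useless symbols: {W, Y} and every production mentioning them.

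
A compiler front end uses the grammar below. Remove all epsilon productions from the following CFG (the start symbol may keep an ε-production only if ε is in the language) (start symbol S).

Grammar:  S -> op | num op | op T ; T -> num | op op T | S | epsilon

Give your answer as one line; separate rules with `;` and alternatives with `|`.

The nullable symbols are {T}.
ε ∉ L(G), so no ε-production is kept.
Add the nullable-subset variants: T → op op T gives op op T | op op.

S -> op | num op | op T; T -> num | op op T | op op | S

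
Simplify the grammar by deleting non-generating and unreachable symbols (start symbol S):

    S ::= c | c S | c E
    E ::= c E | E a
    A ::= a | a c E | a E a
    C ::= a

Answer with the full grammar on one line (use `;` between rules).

S ::= c | c S

Generating nonterminals: {A, C, S}.
Reachable from S after that: {S}.
Removed useless symbols: {A, C, E} and every production mentioning them.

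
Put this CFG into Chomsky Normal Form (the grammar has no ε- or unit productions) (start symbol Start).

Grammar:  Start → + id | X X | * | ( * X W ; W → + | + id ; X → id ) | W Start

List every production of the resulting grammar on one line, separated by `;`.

Start → X1 X2 | X X | * | X3 Y1; W → + | X1 X2; X → X2 X5 | W Start; X1 → +; X2 → id; X3 → (; X4 → *; X5 → ); Y1 → X4 Y2; Y2 → X W

Introduce a nonterminal for each terminal appearing in a rule of length ≥ 2: X1 → +, X2 → id, X3 → (, X4 → *, X5 → ).
Binarize each right-hand side of length ≥ 3 by chaining fresh nonterminals (Y1, Y2, …): affected rules were Start → X3 X4 X W.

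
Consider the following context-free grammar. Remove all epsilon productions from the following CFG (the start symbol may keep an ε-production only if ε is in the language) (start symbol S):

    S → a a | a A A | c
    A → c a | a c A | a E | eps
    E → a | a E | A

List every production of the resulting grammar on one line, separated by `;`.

S → a a | a A A | a A | a | c; A → c a | a c A | a c | a E | a; E → a | a E | A

The nullable symbols are {A, E}.
ε ∉ L(G), so no ε-production is kept.
For each production, add variants omitting each subset of nullable occurrences: S → a A A gives a A A | a A | a. A → a c A gives a c A | a c. A → a E gives a E | a.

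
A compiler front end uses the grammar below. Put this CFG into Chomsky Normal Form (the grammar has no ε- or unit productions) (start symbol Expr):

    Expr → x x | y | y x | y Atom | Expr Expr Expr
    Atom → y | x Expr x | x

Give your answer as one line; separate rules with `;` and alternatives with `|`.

Expr → X1 X1 | y | X2 X1 | X2 Atom | Expr Y1; Atom → y | X1 Y2 | x; X1 → x; X2 → y; Y1 → Expr Expr; Y2 → Expr X1

Introduce a nonterminal for each terminal appearing in a rule of length ≥ 2: X1 → x, X2 → y.
Binarize each right-hand side of length ≥ 3 by chaining fresh nonterminals (Y1, Y2, …): affected rules were Expr → Expr Expr Expr; Atom → X1 Expr X1.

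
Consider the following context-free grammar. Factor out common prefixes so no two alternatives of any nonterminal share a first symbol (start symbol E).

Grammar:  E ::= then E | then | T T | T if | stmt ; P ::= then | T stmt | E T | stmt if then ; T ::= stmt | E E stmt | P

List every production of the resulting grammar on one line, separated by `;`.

E ::= stmt | then E' | T E''; P ::= then | T stmt | E T | stmt if then; T ::= stmt | E E stmt | P; E' ::= E | ε; E'' ::= T | if

E has alternatives sharing prefix 'then': factor to E → then E' with E' → E | ε.
E has alternatives sharing prefix 'T': factor to E → T E'' with E'' → T | if.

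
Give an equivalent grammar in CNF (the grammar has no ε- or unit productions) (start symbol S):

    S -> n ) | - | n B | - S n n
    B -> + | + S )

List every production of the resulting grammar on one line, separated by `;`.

Introduce a nonterminal for each terminal appearing in a rule of length ≥ 2: X1 → n, X2 → ), X3 → -, X4 → +.
Binarize each right-hand side of length ≥ 3 by chaining fresh nonterminals (Y1, Y2, …): affected rules were S → X3 S X1 X1; B → X4 S X2.

S -> X1 X2 | - | X1 B | X3 Y1; B -> + | X4 Y3; X1 -> n; X2 -> ); X3 -> -; X4 -> +; Y1 -> S Y2; Y2 -> X1 X1; Y3 -> S X2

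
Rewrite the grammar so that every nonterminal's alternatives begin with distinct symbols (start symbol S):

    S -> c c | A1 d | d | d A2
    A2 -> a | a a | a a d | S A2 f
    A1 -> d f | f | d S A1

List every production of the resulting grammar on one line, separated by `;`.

S has alternatives sharing prefix 'd': factor to S → d S' with S' → ε | A2.
A2 has alternatives sharing prefix 'a': factor to A2 → a A2' with A2' → ε | a | a d.
A1 has alternatives sharing prefix 'd': factor to A1 → d A1' with A1' → f | S A1.
A2' has alternatives sharing prefix 'a': factor to A2' → a A2'' with A2'' → ε | d.

S -> c c | A1 d | d S'; A2 -> S A2 f | a A2'; A1 -> f | d A1'; S' -> ε | A2; A2' -> ε | a A2''; A1' -> f | S A1; A2'' -> ε | d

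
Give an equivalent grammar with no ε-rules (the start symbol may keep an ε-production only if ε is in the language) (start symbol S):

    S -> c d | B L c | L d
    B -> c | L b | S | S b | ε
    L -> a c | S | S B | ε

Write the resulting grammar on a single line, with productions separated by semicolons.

The nullable symbols are {B, L}.
ε ∉ L(G), so no ε-production is kept.
For each production, add variants omitting each subset of nullable occurrences: S → B L c gives B L c | B c | L c | c. S → L d gives L d | d. B → L b gives L b | b.

S -> c d | B L c | B c | L c | c | L d | d; B -> c | L b | b | S | S b; L -> a c | S | S B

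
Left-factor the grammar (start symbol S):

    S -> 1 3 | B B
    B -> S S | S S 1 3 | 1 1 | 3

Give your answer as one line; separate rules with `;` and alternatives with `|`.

B has alternatives sharing prefix 'S S': factor to B → S S B' with B' → ε | 1 3.

S -> 1 3 | B B; B -> 1 1 | 3 | S S B'; B' -> ε | 1 3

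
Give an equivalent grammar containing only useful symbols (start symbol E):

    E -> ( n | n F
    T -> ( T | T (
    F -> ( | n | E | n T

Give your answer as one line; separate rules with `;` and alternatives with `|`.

E -> ( n | n F; F -> ( | n | E

Generating nonterminals: {E, F}.
Reachable from E after that: {E, F}.
Removed useless symbols: {T} and every production mentioning them.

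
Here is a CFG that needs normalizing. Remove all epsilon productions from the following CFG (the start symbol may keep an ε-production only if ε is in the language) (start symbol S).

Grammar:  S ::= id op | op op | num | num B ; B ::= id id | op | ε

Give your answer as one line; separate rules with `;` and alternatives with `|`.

Nullable set = {B}.
ε ∉ L(G), so no ε-production is kept.

S ::= id op | op op | num | num B; B ::= id id | op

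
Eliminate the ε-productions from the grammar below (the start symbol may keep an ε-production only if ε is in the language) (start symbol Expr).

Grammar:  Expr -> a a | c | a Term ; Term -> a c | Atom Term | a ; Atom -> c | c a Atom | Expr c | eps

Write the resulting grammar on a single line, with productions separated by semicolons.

Nullable nonterminals: {Atom}.
ε ∉ L(G), so no ε-production is kept.
Add the nullable-subset variants: Atom → c a Atom gives c a Atom | c a.

Expr -> a a | c | a Term; Term -> a c | Atom Term | a; Atom -> c | c a Atom | c a | Expr c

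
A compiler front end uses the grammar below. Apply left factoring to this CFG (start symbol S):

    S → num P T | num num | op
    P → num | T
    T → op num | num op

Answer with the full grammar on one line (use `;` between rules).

S → op | num S'; P → num | T; T → op num | num op; S' → P T | num

S has alternatives sharing prefix 'num': factor to S → num S' with S' → P T | num.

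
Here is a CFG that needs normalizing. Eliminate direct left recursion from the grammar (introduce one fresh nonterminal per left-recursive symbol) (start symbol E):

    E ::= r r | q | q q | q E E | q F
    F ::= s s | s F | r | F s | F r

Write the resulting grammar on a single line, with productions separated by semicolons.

Left recursion appears on F.
For F: α = {s, r}, β = {s s, s F, r}. Rewrite as F → β F' and F' → α F' | ε.

E ::= r r | q | q q | q E E | q F; F ::= s s F' | s F F' | r F'; F' ::= s F' | r F' | ε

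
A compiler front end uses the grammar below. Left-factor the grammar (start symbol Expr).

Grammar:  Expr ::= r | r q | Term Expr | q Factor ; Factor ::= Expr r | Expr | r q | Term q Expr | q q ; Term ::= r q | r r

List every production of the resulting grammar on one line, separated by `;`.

Expr has alternatives sharing prefix 'r': factor to Expr → r Expr1 with Expr1 → ε | q.
Factor has alternatives sharing prefix 'Expr': factor to Factor → Expr Factor1 with Factor1 → r | ε.
Term has alternatives sharing prefix 'r': factor to Term → r Term1 with Term1 → q | r.

Expr ::= Term Expr | q Factor | r Expr1; Factor ::= r q | Term q Expr | q q | Expr Factor1; Term ::= r Term1; Expr1 ::= ε | q; Factor1 ::= r | ε; Term1 ::= q | r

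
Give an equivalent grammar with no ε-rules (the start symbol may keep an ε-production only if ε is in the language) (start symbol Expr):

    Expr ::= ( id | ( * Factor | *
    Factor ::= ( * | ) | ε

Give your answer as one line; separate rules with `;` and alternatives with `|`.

Expr ::= ( id | ( * Factor | ( * | *; Factor ::= ( * | )

Nullable nonterminals: {Factor}.
ε ∉ L(G), so no ε-production is kept.
Expand every rule over subsets of its nullable positions: Expr → ( * Factor gives ( * Factor | ( *.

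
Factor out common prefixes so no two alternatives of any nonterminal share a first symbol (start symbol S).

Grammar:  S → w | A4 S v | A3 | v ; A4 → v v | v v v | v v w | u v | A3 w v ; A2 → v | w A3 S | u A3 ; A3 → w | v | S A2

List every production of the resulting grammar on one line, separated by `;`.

S → w | A4 S v | A3 | v; A4 → u v | A3 w v | v v A4'; A2 → v | w A3 S | u A3; A3 → w | v | S A2; A4' → ε | v | w

A4 has alternatives sharing prefix 'v v': factor to A4 → v v A4' with A4' → ε | v | w.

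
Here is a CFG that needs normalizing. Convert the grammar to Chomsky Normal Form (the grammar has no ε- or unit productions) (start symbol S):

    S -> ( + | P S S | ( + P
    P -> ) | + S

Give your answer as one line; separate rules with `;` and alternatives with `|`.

Introduce a nonterminal for each terminal appearing in a rule of length ≥ 2: X1 → (, X2 → +.
Binarize each right-hand side of length ≥ 3 by chaining fresh nonterminals (Y1, Y2, …): affected rules were S → P S S; S → X1 X2 P.

S -> X1 X2 | P Y1 | X1 Y2; P -> ) | X2 S; X1 -> (; X2 -> +; Y1 -> S S; Y2 -> X2 P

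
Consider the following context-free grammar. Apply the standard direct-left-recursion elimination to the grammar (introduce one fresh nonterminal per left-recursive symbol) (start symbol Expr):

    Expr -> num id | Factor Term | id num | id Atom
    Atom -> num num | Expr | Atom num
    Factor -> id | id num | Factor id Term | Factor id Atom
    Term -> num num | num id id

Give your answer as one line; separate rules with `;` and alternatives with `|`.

Expr -> num id | Factor Term | id num | id Atom; Atom -> num num Atom1 | Expr Atom1; Factor -> id Factor1 | id num Factor1; Term -> num num | num id id; Atom1 -> num Atom1 | eps; Factor1 -> id Term Factor1 | id Atom Factor1 | eps

Directly left-recursive nonterminals: Atom, Factor.
For Atom: α = {num}, β = {num num, Expr}. Rewrite as Atom → β Atom1 and Atom1 → α Atom1 | ε.
For Factor: α = {id Term, id Atom}, β = {id, id num}. Rewrite as Factor → β Factor1 and Factor1 → α Factor1 | ε.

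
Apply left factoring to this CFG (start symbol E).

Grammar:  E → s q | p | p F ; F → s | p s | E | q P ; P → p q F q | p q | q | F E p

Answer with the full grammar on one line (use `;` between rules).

E has alternatives sharing prefix 'p': factor to E → p E' with E' → ε | F.
P has alternatives sharing prefix 'p q': factor to P → p q P' with P' → F q | ε.

E → s q | p E'; F → s | p s | E | q P; P → q | F E p | p q P'; E' → epsilon | F; P' → F q | epsilon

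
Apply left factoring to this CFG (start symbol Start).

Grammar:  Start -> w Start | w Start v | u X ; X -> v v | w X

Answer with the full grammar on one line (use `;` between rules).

Start has alternatives sharing prefix 'w Start': factor to Start → w Start Start1 with Start1 → ε | v.

Start -> u X | w Start Start1; X -> v v | w X; Start1 -> ε | v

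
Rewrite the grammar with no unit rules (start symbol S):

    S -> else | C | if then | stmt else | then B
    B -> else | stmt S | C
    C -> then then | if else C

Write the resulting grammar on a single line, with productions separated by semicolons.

S -> then then | if else C | else | if then | stmt else | then B; B -> else | stmt S | then then | if else C; C -> then then | if else C

Unit pairs: B ⇒* {C}; S ⇒* {C}.
Replace each nonterminal's rules with the union of the non-unit rules of every nonterminal it unit-derives.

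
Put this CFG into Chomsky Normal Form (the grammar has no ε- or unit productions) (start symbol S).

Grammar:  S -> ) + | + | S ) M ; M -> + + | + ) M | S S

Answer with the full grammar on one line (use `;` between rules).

S -> X1 X2 | + | S Y1; M -> X2 X2 | X2 Y2 | S S; X1 -> ); X2 -> +; Y1 -> X1 M; Y2 -> X1 M

Introduce a nonterminal for each terminal appearing in a rule of length ≥ 2: X1 → ), X2 → +.
Binarize each right-hand side of length ≥ 3 by chaining fresh nonterminals (Y1, Y2, …): affected rules were S → S X1 M; M → X2 X1 M.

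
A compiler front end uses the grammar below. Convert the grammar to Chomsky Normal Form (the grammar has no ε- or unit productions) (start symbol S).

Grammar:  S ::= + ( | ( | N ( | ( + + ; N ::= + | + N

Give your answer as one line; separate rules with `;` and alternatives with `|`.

Introduce a nonterminal for each terminal appearing in a rule of length ≥ 2: X1 → +, X2 → (.
Binarize each right-hand side of length ≥ 3 by chaining fresh nonterminals (Y1, Y2, …): affected rules were S → X2 X1 X1.

S ::= X1 X2 | ( | N X2 | X2 Y1; N ::= + | X1 N; X1 ::= +; X2 ::= (; Y1 ::= X1 X1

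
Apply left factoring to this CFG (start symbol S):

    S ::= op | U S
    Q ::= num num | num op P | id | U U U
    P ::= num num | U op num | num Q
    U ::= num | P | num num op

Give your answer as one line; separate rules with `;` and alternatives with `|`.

S ::= op | U S; Q ::= id | U U U | num Q'; P ::= U op num | num P'; U ::= P | num U'; Q' ::= num | op P; P' ::= num | Q; U' ::= epsilon | num op

Q has alternatives sharing prefix 'num': factor to Q → num Q' with Q' → num | op P.
P has alternatives sharing prefix 'num': factor to P → num P' with P' → num | Q.
U has alternatives sharing prefix 'num': factor to U → num U' with U' → ε | num op.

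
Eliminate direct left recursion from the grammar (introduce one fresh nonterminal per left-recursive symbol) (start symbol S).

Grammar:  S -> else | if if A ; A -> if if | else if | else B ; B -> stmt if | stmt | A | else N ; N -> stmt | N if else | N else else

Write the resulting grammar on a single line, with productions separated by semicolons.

N is directly left-recursive.
For N: α = {if else, else else}, β = {stmt}. Rewrite as N → β N' and N' → α N' | ε.

S -> else | if if A; A -> if if | else if | else B; B -> stmt if | stmt | A | else N; N -> stmt N'; N' -> if else N' | else else N' | ε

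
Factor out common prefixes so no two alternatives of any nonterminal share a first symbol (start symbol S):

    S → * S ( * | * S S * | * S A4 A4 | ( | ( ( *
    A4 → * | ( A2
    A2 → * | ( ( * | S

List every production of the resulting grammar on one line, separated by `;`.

S → * S S' | ( S''; A4 → * | ( A2; A2 → * | ( ( * | S; S' → ( * | S * | A4 A4; S'' → ε | ( *

S has alternatives sharing prefix '* S': factor to S → * S S' with S' → ( * | S * | A4 A4.
S has alternatives sharing prefix '(': factor to S → ( S'' with S'' → ε | ( *.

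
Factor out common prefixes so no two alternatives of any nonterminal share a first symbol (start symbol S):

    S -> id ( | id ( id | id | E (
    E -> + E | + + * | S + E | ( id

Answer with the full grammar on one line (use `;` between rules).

S has alternatives sharing prefix 'id': factor to S → id S' with S' → ( | ( id | ε.
E has alternatives sharing prefix '+': factor to E → + E' with E' → E | + *.
S' has alternatives sharing prefix '(': factor to S' → ( S'' with S'' → ε | id.

S -> E ( | id S'; E -> S + E | ( id | + E'; S' -> ε | ( S''; E' -> E | + *; S'' -> ε | id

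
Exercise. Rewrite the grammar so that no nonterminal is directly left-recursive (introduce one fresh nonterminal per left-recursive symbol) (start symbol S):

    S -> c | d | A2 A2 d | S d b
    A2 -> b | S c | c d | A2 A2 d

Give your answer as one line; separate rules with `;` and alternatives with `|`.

Directly left-recursive nonterminals: S, A2.
For S: α = {d b}, β = {c, d, A2 A2 d}. Rewrite as S → β S' and S' → α S' | ε.
For A2: α = {A2 d}, β = {b, S c, c d}. Rewrite as A2 → β A2' and A2' → α A2' | ε.

S -> c S' | d S' | A2 A2 d S'; A2 -> b A2' | S c A2' | c d A2'; S' -> d b S' | epsilon; A2' -> A2 d A2' | epsilon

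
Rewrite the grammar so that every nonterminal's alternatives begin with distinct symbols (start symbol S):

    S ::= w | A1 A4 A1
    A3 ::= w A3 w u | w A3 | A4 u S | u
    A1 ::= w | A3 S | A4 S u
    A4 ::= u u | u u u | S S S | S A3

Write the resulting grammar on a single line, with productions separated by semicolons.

A3 has alternatives sharing prefix 'w A3': factor to A3 → w A3 A3' with A3' → w u | ε.
A4 has alternatives sharing prefix 'u u': factor to A4 → u u A4' with A4' → ε | u.
A4 has alternatives sharing prefix 'S': factor to A4 → S A4'' with A4'' → S S | A3.

S ::= w | A1 A4 A1; A3 ::= A4 u S | u | w A3 A3'; A1 ::= w | A3 S | A4 S u; A4 ::= u u A4' | S A4''; A3' ::= w u | ε; A4' ::= ε | u; A4'' ::= S S | A3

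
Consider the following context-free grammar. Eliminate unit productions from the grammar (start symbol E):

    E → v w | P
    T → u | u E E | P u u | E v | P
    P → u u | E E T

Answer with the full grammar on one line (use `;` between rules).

Unit pairs: E ⇒* {P}; T ⇒* {P}.
Replace each nonterminal's rules with the union of the non-unit rules of every nonterminal it unit-derives.

E → v w | u u | E E T; T → u u | E E T | u | u E E | P u u | E v; P → u u | E E T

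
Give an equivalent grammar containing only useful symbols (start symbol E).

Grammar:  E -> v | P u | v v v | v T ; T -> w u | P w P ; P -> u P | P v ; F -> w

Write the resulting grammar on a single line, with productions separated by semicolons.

E -> v | v v v | v T; T -> w u

Generating nonterminals: {E, F, T}.
Reachable from E after that: {E, T}.
Removed useless symbols: {F, P} and every production mentioning them.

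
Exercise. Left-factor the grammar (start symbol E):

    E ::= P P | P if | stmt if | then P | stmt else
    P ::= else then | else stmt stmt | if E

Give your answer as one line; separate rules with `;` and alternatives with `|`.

E has alternatives sharing prefix 'P': factor to E → P E' with E' → P | if.
E has alternatives sharing prefix 'stmt': factor to E → stmt E'' with E'' → if | else.
P has alternatives sharing prefix 'else': factor to P → else P' with P' → then | stmt stmt.

E ::= then P | P E' | stmt E''; P ::= if E | else P'; E' ::= P | if; E'' ::= if | else; P' ::= then | stmt stmt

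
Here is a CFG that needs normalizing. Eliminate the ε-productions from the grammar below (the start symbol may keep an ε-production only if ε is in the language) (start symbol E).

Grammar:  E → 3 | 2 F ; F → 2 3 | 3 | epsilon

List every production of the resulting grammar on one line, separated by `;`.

E → 3 | 2 F | 2; F → 2 3 | 3

The nullable symbols are {F}.
ε ∉ L(G), so no ε-production is kept.
Add the nullable-subset variants: E → 2 F gives 2 F | 2.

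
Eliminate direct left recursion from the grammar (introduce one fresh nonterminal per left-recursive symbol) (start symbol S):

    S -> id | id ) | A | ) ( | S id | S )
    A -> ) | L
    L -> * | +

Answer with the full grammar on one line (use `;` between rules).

S -> id S' | id ) S' | A S' | ) ( S'; A -> ) | L; L -> * | +; S' -> id S' | ) S' | ε

Left recursion appears on S.
For S: α = {id, )}, β = {id, id ), A, ) (}. Rewrite as S → β S' and S' → α S' | ε.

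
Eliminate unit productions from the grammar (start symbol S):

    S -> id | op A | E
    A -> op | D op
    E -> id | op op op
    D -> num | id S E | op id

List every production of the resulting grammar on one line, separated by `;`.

Unit pairs: S ⇒* {E}.
Replace each nonterminal's rules with the union of the non-unit rules of every nonterminal it unit-derives.

S -> id | op op op | op A; A -> op | D op; E -> id | op op op; D -> num | id S E | op id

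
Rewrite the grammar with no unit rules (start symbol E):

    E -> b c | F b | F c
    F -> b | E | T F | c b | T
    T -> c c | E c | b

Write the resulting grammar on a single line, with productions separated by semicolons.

E -> b c | F b | F c; F -> b c | F b | F c | b | T F | c b | c c | E c; T -> c c | E c | b

Unit pairs: F ⇒* {E, T}.
For every A with A ⇒* B via unit rules, add B's non-unit alternatives to A; then delete every rule of the form X → Y.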